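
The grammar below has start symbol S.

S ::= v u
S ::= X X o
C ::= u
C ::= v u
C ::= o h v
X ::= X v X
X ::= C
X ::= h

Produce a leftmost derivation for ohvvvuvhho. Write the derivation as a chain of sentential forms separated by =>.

S => XXo => XvXXo => CvXXo => ohvvXXo => ohvvXvXXo => ohvvCvXXo => ohvvvuvXXo => ohvvvuvhXo => ohvvvuvhho

S => XXo   [S ::= X X o]
XXo => XvXXo   [X ::= X v X]
XvXXo => CvXXo   [X ::= C]
CvXXo => ohvvXXo   [C ::= o h v]
ohvvXXo => ohvvXvXXo   [X ::= X v X]
ohvvXvXXo => ohvvCvXXo   [X ::= C]
ohvvCvXXo => ohvvvuvXXo   [C ::= v u]
ohvvvuvXXo => ohvvvuvhXo   [X ::= h]
ohvvvuvhXo => ohvvvuvhho   [X ::= h]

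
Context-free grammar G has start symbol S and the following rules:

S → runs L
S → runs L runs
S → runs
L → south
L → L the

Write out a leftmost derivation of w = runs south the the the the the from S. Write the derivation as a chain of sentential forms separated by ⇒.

S ⇒ runs L ⇒ runs L the ⇒ runs L the the ⇒ runs L the the the ⇒ runs L the the the the ⇒ runs L the the the the the ⇒ runs south the the the the the

S ⇒ runs L   [S → runs L]
runs L ⇒ runs L the   [L → L the]
runs L the ⇒ runs L the the   [L → L the]
runs L the the ⇒ runs L the the the   [L → L the]
runs L the the the ⇒ runs L the the the the   [L → L the]
runs L the the the the ⇒ runs L the the the the the   [L → L the]
runs L the the the the the ⇒ runs south the the the the the   [L → south]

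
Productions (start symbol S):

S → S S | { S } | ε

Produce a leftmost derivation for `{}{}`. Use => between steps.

S => SS => {S}S => {}S => {}SS => {}SSS => {}{S}SS => {}{}SS => {}{}S => {}{}

S => SS   [S → S S]
SS => {S}S   [S → { S }]
{S}S => {}S   [S → ε]
{}S => {}SS   [S → S S]
{}SS => {}SSS   [S → S S]
{}SSS => {}{S}SS   [S → { S }]
{}{S}SS => {}{}SS   [S → ε]
{}{}SS => {}{}S   [S → ε]
{}{}S => {}{}   [S → ε]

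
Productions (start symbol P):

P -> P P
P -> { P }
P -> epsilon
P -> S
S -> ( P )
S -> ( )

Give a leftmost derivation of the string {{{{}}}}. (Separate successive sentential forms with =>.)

P => PP => {P}P => {{P}}P => {{{P}}}P => {{{PP}}}P => {{{{P}P}}}P => {{{{}P}}}P => {{{{}}}}P => {{{{}}}}

P => PP   [P -> P P]
PP => {P}P   [P -> { P }]
{P}P => {{P}}P   [P -> { P }]
{{P}}P => {{{P}}}P   [P -> { P }]
{{{P}}}P => {{{PP}}}P   [P -> P P]
{{{PP}}}P => {{{{P}P}}}P   [P -> { P }]
{{{{P}P}}}P => {{{{}P}}}P   [P -> epsilon]
{{{{}P}}}P => {{{{}}}}P   [P -> epsilon]
{{{{}}}}P => {{{{}}}}   [P -> epsilon]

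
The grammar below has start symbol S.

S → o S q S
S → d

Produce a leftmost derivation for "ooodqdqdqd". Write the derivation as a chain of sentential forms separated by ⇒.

S ⇒ oSqS ⇒ ooSqSqS ⇒ oooSqSqSqS ⇒ ooodqSqSqS ⇒ ooodqdqSqS ⇒ ooodqdqdqS ⇒ ooodqdqdqd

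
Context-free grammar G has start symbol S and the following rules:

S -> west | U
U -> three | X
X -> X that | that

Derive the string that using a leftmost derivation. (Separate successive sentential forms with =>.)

S => U => X => that

S => U   [S -> U]
U => X   [U -> X]
X => that   [X -> that]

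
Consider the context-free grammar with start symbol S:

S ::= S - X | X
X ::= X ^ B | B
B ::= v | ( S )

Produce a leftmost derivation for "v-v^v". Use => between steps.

S => S-X   [S ::= S - X]
S-X => X-X   [S ::= X]
X-X => B-X   [X ::= B]
B-X => v-X   [B ::= v]
v-X => v-X^B   [X ::= X ^ B]
v-X^B => v-B^B   [X ::= B]
v-B^B => v-v^B   [B ::= v]
v-v^B => v-v^v   [B ::= v]

S=>S-X=>X-X=>B-X=>v-X=>v-X^B=>v-B^B=>v-v^B=>v-v^v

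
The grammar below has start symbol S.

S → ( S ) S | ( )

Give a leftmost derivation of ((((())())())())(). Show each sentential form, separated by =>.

S => (S)S   [S → ( S ) S]
(S)S => ((S)S)S   [S → ( S ) S]
((S)S)S => (((S)S)S)S   [S → ( S ) S]
(((S)S)S)S => ((((S)S)S)S)S   [S → ( S ) S]
((((S)S)S)S)S => ((((())S)S)S)S   [S → ( )]
((((())S)S)S)S => ((((())())S)S)S   [S → ( )]
((((())())S)S)S => ((((())())())S)S   [S → ( )]
((((())())())S)S => ((((())())())())S   [S → ( )]
((((())())())())S => ((((())())())())()   [S → ( )]

S => (S)S => ((S)S)S => (((S)S)S)S => ((((S)S)S)S)S => ((((())S)S)S)S => ((((())())S)S)S => ((((())())())S)S => ((((())())())())S => ((((())())())())()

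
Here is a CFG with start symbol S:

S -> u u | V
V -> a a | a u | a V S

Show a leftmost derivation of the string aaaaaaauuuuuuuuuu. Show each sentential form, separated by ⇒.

S ⇒ V ⇒ aVS ⇒ aaVSS ⇒ aaaVSSS ⇒ aaaaVSSSS ⇒ aaaaaVSSSSS ⇒ aaaaaaaSSSSS ⇒ aaaaaaauuSSSS ⇒ aaaaaaauuuuSSS ⇒ aaaaaaauuuuuuSS ⇒ aaaaaaauuuuuuuuS ⇒ aaaaaaauuuuuuuuuu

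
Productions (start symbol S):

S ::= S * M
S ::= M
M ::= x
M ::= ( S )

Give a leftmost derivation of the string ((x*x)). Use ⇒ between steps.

S ⇒ M ⇒ (S) ⇒ (M) ⇒ ((S)) ⇒ ((S*M)) ⇒ ((M*M)) ⇒ ((x*M)) ⇒ ((x*x))

S ⇒ M   [S ::= M]
M ⇒ (S)   [M ::= ( S )]
(S) ⇒ (M)   [S ::= M]
(M) ⇒ ((S))   [M ::= ( S )]
((S)) ⇒ ((S*M))   [S ::= S * M]
((S*M)) ⇒ ((M*M))   [S ::= M]
((M*M)) ⇒ ((x*M))   [M ::= x]
((x*M)) ⇒ ((x*x))   [M ::= x]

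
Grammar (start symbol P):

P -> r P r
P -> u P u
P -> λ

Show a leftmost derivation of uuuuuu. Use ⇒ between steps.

P⇒uPu⇒uuPuu⇒uuuPuuu⇒uuuuuu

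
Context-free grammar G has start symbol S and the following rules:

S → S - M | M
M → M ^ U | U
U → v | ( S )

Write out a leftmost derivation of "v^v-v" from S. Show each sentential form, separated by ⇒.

S⇒S-M⇒M-M⇒M^U-M⇒U^U-M⇒v^U-M⇒v^v-M⇒v^v-U⇒v^v-v

S ⇒ S-M   [S → S - M]
S-M ⇒ M-M   [S → M]
M-M ⇒ M^U-M   [M → M ^ U]
M^U-M ⇒ U^U-M   [M → U]
U^U-M ⇒ v^U-M   [U → v]
v^U-M ⇒ v^v-M   [U → v]
v^v-M ⇒ v^v-U   [M → U]
v^v-U ⇒ v^v-v   [U → v]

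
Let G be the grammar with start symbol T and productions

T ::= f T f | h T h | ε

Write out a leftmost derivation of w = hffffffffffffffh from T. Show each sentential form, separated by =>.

T=>hTh=>hfTfh=>hffTffh=>hfffTfffh=>hffffTffffh=>hfffffTfffffh=>hffffffTffffffh=>hfffffffTfffffffh=>hffffffffffffffh

T => hTh   [T ::= h T h]
hTh => hfTfh   [T ::= f T f]
hfTfh => hffTffh   [T ::= f T f]
hffTffh => hfffTfffh   [T ::= f T f]
hfffTfffh => hffffTffffh   [T ::= f T f]
hffffTffffh => hfffffTfffffh   [T ::= f T f]
hfffffTfffffh => hffffffTffffffh   [T ::= f T f]
hffffffTffffffh => hfffffffTfffffffh   [T ::= f T f]
hfffffffTfffffffh => hffffffffffffffh   [T ::= ε]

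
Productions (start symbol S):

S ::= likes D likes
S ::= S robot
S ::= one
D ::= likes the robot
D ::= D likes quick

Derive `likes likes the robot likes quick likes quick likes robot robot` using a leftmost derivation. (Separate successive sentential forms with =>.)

S => S robot   [S ::= S robot]
S robot => S robot robot   [S ::= S robot]
S robot robot => likes D likes robot robot   [S ::= likes D likes]
likes D likes robot robot => likes D likes quick likes robot robot   [D ::= D likes quick]
likes D likes quick likes robot robot => likes D likes quick likes quick likes robot robot   [D ::= D likes quick]
likes D likes quick likes quick likes robot robot => likes likes the robot likes quick likes quick likes robot robot   [D ::= likes the robot]

S => S robot => S robot robot => likes D likes robot robot => likes D likes quick likes robot robot => likes D likes quick likes quick likes robot robot => likes likes the robot likes quick likes quick likes robot robot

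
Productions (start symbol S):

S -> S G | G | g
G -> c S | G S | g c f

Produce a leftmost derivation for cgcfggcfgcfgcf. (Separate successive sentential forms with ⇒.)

S ⇒ SG ⇒ GG ⇒ cSG ⇒ cSGG ⇒ cSGGG ⇒ cGGGG ⇒ cGSGGG ⇒ cgcfSGGG ⇒ cgcfgGGG ⇒ cgcfggcfGG ⇒ cgcfggcfgcfG ⇒ cgcfggcfgcfgcf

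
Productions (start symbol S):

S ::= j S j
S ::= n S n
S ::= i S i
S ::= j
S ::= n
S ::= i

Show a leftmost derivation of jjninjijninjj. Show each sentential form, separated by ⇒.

S ⇒ jSj ⇒ jjSjj ⇒ jjnSnjj ⇒ jjniSinjj ⇒ jjninSninjj ⇒ jjninjSjninjj ⇒ jjninjijninjj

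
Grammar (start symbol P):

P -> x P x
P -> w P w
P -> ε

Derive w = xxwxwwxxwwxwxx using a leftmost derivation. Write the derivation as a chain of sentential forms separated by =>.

P=>xPx=>xxPxx=>xxwPwxx=>xxwxPxwxx=>xxwxwPwxwxx=>xxwxwwPwwxwxx=>xxwxwwxPxwwxwxx=>xxwxwwxxwwxwxx

P => xPx   [P -> x P x]
xPx => xxPxx   [P -> x P x]
xxPxx => xxwPwxx   [P -> w P w]
xxwPwxx => xxwxPxwxx   [P -> x P x]
xxwxPxwxx => xxwxwPwxwxx   [P -> w P w]
xxwxwPwxwxx => xxwxwwPwwxwxx   [P -> w P w]
xxwxwwPwwxwxx => xxwxwwxPxwwxwxx   [P -> x P x]
xxwxwwxPxwwxwxx => xxwxwwxxwwxwxx   [P -> ε]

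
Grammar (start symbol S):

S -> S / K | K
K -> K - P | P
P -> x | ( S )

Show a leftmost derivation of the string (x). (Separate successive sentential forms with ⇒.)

S ⇒ K   [S -> K]
K ⇒ P   [K -> P]
P ⇒ (S)   [P -> ( S )]
(S) ⇒ (K)   [S -> K]
(K) ⇒ (P)   [K -> P]
(P) ⇒ (x)   [P -> x]

S ⇒ K ⇒ P ⇒ (S) ⇒ (K) ⇒ (P) ⇒ (x)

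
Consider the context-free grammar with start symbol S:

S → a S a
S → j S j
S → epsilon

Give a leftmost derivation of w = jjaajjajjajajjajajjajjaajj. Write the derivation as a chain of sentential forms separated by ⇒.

S⇒jSj⇒jjSjj⇒jjaSajj⇒jjaaSaajj⇒jjaajSjaajj⇒jjaajjSjjaajj⇒jjaajjaSajjaajj⇒jjaajjajSjajjaajj⇒jjaajjajjSjjajjaajj⇒jjaajjajjaSajjajjaajj⇒jjaajjajjajSjajjajjaajj⇒jjaajjajjajaSajajjajjaajj⇒jjaajjajjajajSjajajjajjaajj⇒jjaajjajjajajjajajjajjaajj

S ⇒ jSj   [S → j S j]
jSj ⇒ jjSjj   [S → j S j]
jjSjj ⇒ jjaSajj   [S → a S a]
jjaSajj ⇒ jjaaSaajj   [S → a S a]
jjaaSaajj ⇒ jjaajSjaajj   [S → j S j]
jjaajSjaajj ⇒ jjaajjSjjaajj   [S → j S j]
jjaajjSjjaajj ⇒ jjaajjaSajjaajj   [S → a S a]
jjaajjaSajjaajj ⇒ jjaajjajSjajjaajj   [S → j S j]
jjaajjajSjajjaajj ⇒ jjaajjajjSjjajjaajj   [S → j S j]
jjaajjajjSjjajjaajj ⇒ jjaajjajjaSajjajjaajj   [S → a S a]
jjaajjajjaSajjajjaajj ⇒ jjaajjajjajSjajjajjaajj   [S → j S j]
jjaajjajjajSjajjajjaajj ⇒ jjaajjajjajaSajajjajjaajj   [S → a S a]
jjaajjajjajaSajajjajjaajj ⇒ jjaajjajjajajSjajajjajjaajj   [S → j S j]
jjaajjajjajajSjajajjajjaajj ⇒ jjaajjajjajajjajajjajjaajj   [S → epsilon]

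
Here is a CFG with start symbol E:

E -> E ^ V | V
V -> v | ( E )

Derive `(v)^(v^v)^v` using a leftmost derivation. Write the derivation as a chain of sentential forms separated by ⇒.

E⇒E^V⇒E^V^V⇒V^V^V⇒(E)^V^V⇒(V)^V^V⇒(v)^V^V⇒(v)^(E)^V⇒(v)^(E^V)^V⇒(v)^(V^V)^V⇒(v)^(v^V)^V⇒(v)^(v^v)^V⇒(v)^(v^v)^v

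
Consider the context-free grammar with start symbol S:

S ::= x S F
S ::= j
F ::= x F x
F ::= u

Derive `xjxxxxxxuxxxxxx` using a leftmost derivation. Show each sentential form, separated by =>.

S=>xSF=>xjF=>xjxFx=>xjxxFxx=>xjxxxFxxx=>xjxxxxFxxxx=>xjxxxxxFxxxxx=>xjxxxxxxFxxxxxx=>xjxxxxxxuxxxxxx

S => xSF   [S ::= x S F]
xSF => xjF   [S ::= j]
xjF => xjxFx   [F ::= x F x]
xjxFx => xjxxFxx   [F ::= x F x]
xjxxFxx => xjxxxFxxx   [F ::= x F x]
xjxxxFxxx => xjxxxxFxxxx   [F ::= x F x]
xjxxxxFxxxx => xjxxxxxFxxxxx   [F ::= x F x]
xjxxxxxFxxxxx => xjxxxxxxFxxxxxx   [F ::= x F x]
xjxxxxxxFxxxxxx => xjxxxxxxuxxxxxx   [F ::= u]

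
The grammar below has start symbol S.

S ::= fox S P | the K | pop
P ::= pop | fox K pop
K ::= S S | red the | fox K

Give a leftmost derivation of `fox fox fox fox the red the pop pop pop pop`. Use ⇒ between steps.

S ⇒ fox S P ⇒ fox fox S P P ⇒ fox fox fox S P P P ⇒ fox fox fox fox S P P P P ⇒ fox fox fox fox the K P P P P ⇒ fox fox fox fox the red the P P P P ⇒ fox fox fox fox the red the pop P P P ⇒ fox fox fox fox the red the pop pop P P ⇒ fox fox fox fox the red the pop pop pop P ⇒ fox fox fox fox the red the pop pop pop pop

S ⇒ fox S P   [S ::= fox S P]
fox S P ⇒ fox fox S P P   [S ::= fox S P]
fox fox S P P ⇒ fox fox fox S P P P   [S ::= fox S P]
fox fox fox S P P P ⇒ fox fox fox fox S P P P P   [S ::= fox S P]
fox fox fox fox S P P P P ⇒ fox fox fox fox the K P P P P   [S ::= the K]
fox fox fox fox the K P P P P ⇒ fox fox fox fox the red the P P P P   [K ::= red the]
fox fox fox fox the red the P P P P ⇒ fox fox fox fox the red the pop P P P   [P ::= pop]
fox fox fox fox the red the pop P P P ⇒ fox fox fox fox the red the pop pop P P   [P ::= pop]
fox fox fox fox the red the pop pop P P ⇒ fox fox fox fox the red the pop pop pop P   [P ::= pop]
fox fox fox fox the red the pop pop pop P ⇒ fox fox fox fox the red the pop pop pop pop   [P ::= pop]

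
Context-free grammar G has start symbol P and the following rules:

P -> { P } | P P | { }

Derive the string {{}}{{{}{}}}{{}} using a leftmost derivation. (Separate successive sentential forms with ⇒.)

P ⇒ PP   [P -> P P]
PP ⇒ PPP   [P -> P P]
PPP ⇒ {P}PP   [P -> { P }]
{P}PP ⇒ {{}}PP   [P -> { }]
{{}}PP ⇒ {{}}{P}P   [P -> { P }]
{{}}{P}P ⇒ {{}}{{P}}P   [P -> { P }]
{{}}{{P}}P ⇒ {{}}{{PP}}P   [P -> P P]
{{}}{{PP}}P ⇒ {{}}{{{}P}}P   [P -> { }]
{{}}{{{}P}}P ⇒ {{}}{{{}{}}}P   [P -> { }]
{{}}{{{}{}}}P ⇒ {{}}{{{}{}}}{P}   [P -> { P }]
{{}}{{{}{}}}{P} ⇒ {{}}{{{}{}}}{{}}   [P -> { }]

P ⇒ PP ⇒ PPP ⇒ {P}PP ⇒ {{}}PP ⇒ {{}}{P}P ⇒ {{}}{{P}}P ⇒ {{}}{{PP}}P ⇒ {{}}{{{}P}}P ⇒ {{}}{{{}{}}}P ⇒ {{}}{{{}{}}}{P} ⇒ {{}}{{{}{}}}{{}}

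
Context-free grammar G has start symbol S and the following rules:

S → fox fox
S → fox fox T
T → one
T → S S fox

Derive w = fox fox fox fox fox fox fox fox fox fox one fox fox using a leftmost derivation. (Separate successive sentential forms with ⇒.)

S ⇒ fox fox T ⇒ fox fox S S fox ⇒ fox fox fox fox S fox ⇒ fox fox fox fox fox fox T fox ⇒ fox fox fox fox fox fox S S fox fox ⇒ fox fox fox fox fox fox fox fox S fox fox ⇒ fox fox fox fox fox fox fox fox fox fox T fox fox ⇒ fox fox fox fox fox fox fox fox fox fox one fox fox

S ⇒ fox fox T   [S → fox fox T]
fox fox T ⇒ fox fox S S fox   [T → S S fox]
fox fox S S fox ⇒ fox fox fox fox S fox   [S → fox fox]
fox fox fox fox S fox ⇒ fox fox fox fox fox fox T fox   [S → fox fox T]
fox fox fox fox fox fox T fox ⇒ fox fox fox fox fox fox S S fox fox   [T → S S fox]
fox fox fox fox fox fox S S fox fox ⇒ fox fox fox fox fox fox fox fox S fox fox   [S → fox fox]
fox fox fox fox fox fox fox fox S fox fox ⇒ fox fox fox fox fox fox fox fox fox fox T fox fox   [S → fox fox T]
fox fox fox fox fox fox fox fox fox fox T fox fox ⇒ fox fox fox fox fox fox fox fox fox fox one fox fox   [T → one]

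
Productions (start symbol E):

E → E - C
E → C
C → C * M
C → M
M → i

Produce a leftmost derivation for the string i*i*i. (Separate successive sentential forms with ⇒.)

E ⇒ C   [E → C]
C ⇒ C*M   [C → C * M]
C*M ⇒ C*M*M   [C → C * M]
C*M*M ⇒ M*M*M   [C → M]
M*M*M ⇒ i*M*M   [M → i]
i*M*M ⇒ i*i*M   [M → i]
i*i*M ⇒ i*i*i   [M → i]

E ⇒ C ⇒ C*M ⇒ C*M*M ⇒ M*M*M ⇒ i*M*M ⇒ i*i*M ⇒ i*i*i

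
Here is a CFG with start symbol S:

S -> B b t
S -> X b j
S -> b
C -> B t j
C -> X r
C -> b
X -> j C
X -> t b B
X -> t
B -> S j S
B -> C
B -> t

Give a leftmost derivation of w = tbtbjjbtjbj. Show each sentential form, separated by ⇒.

S⇒Xbj⇒tbBbj⇒tbCbj⇒tbBtjbj⇒tbSjStjbj⇒tbXbjjStjbj⇒tbtbjjStjbj⇒tbtbjjbtjbj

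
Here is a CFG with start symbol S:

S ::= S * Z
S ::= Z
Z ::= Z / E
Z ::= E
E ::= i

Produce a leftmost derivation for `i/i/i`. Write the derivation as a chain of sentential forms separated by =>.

S => Z   [S ::= Z]
Z => Z/E   [Z ::= Z / E]
Z/E => Z/E/E   [Z ::= Z / E]
Z/E/E => E/E/E   [Z ::= E]
E/E/E => i/E/E   [E ::= i]
i/E/E => i/i/E   [E ::= i]
i/i/E => i/i/i   [E ::= i]

S=>Z=>Z/E=>Z/E/E=>E/E/E=>i/E/E=>i/i/E=>i/i/i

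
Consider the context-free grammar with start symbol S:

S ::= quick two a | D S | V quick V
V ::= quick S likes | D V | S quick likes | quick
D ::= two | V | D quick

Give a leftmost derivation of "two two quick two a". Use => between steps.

S => D S => two S => two D S => two two S => two two quick two a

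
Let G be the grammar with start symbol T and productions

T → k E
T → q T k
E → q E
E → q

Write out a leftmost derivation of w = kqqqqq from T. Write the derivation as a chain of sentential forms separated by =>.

T=>kE=>kqE=>kqqE=>kqqqE=>kqqqqE=>kqqqqq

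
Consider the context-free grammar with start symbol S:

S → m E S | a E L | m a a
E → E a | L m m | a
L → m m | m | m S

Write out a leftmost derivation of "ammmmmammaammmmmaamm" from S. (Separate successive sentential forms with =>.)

S=>aEL=>aEaL=>aEaaL=>aLmmaaL=>amSmmaaL=>ammESmmaaL=>ammLmmSmmaaL=>ammmmmSmmaaL=>ammmmmaELmmaaL=>ammmmmaLmmLmmaaL=>ammmmmamSmmLmmaaL=>ammmmmammaammLmmaaL=>ammmmmammaammmmmaaL=>ammmmmammaammmmmaamm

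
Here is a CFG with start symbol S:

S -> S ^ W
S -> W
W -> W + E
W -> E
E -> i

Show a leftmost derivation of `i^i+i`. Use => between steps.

S => S^W => W^W => E^W => i^W => i^W+E => i^E+E => i^i+E => i^i+i

S => S^W   [S -> S ^ W]
S^W => W^W   [S -> W]
W^W => E^W   [W -> E]
E^W => i^W   [E -> i]
i^W => i^W+E   [W -> W + E]
i^W+E => i^E+E   [W -> E]
i^E+E => i^i+E   [E -> i]
i^i+E => i^i+i   [E -> i]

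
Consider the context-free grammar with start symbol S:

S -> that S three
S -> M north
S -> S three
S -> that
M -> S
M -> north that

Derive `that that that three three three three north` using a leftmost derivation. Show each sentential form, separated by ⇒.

S ⇒ M north ⇒ S north ⇒ S three north ⇒ that S three three north ⇒ that S three three three north ⇒ that that S three three three three north ⇒ that that that three three three three north

S ⇒ M north   [S -> M north]
M north ⇒ S north   [M -> S]
S north ⇒ S three north   [S -> S three]
S three north ⇒ that S three three north   [S -> that S three]
that S three three north ⇒ that S three three three north   [S -> S three]
that S three three three north ⇒ that that S three three three three north   [S -> that S three]
that that S three three three three north ⇒ that that that three three three three north   [S -> that]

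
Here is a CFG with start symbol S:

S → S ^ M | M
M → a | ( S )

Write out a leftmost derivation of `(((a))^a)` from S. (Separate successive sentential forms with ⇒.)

S ⇒ M   [S → M]
M ⇒ (S)   [M → ( S )]
(S) ⇒ (S^M)   [S → S ^ M]
(S^M) ⇒ (M^M)   [S → M]
(M^M) ⇒ ((S)^M)   [M → ( S )]
((S)^M) ⇒ ((M)^M)   [S → M]
((M)^M) ⇒ (((S))^M)   [M → ( S )]
(((S))^M) ⇒ (((M))^M)   [S → M]
(((M))^M) ⇒ (((a))^M)   [M → a]
(((a))^M) ⇒ (((a))^a)   [M → a]

S ⇒ M ⇒ (S) ⇒ (S^M) ⇒ (M^M) ⇒ ((S)^M) ⇒ ((M)^M) ⇒ (((S))^M) ⇒ (((M))^M) ⇒ (((a))^M) ⇒ (((a))^a)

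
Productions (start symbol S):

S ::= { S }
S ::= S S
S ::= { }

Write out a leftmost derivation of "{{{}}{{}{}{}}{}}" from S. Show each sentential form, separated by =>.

S => {S}   [S ::= { S }]
{S} => {SS}   [S ::= S S]
{SS} => {SSS}   [S ::= S S]
{SSS} => {{S}SS}   [S ::= { S }]
{{S}SS} => {{{}}SS}   [S ::= { }]
{{{}}SS} => {{{}}{S}S}   [S ::= { S }]
{{{}}{S}S} => {{{}}{SS}S}   [S ::= S S]
{{{}}{SS}S} => {{{}}{SSS}S}   [S ::= S S]
{{{}}{SSS}S} => {{{}}{{}SS}S}   [S ::= { }]
{{{}}{{}SS}S} => {{{}}{{}{}S}S}   [S ::= { }]
{{{}}{{}{}S}S} => {{{}}{{}{}{}}S}   [S ::= { }]
{{{}}{{}{}{}}S} => {{{}}{{}{}{}}{}}   [S ::= { }]

S=>{S}=>{SS}=>{SSS}=>{{S}SS}=>{{{}}SS}=>{{{}}{S}S}=>{{{}}{SS}S}=>{{{}}{SSS}S}=>{{{}}{{}SS}S}=>{{{}}{{}{}S}S}=>{{{}}{{}{}{}}S}=>{{{}}{{}{}{}}{}}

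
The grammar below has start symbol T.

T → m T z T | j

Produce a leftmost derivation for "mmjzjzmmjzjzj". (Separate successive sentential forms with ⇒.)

T ⇒ mTzT   [T → m T z T]
mTzT ⇒ mmTzTzT   [T → m T z T]
mmTzTzT ⇒ mmjzTzT   [T → j]
mmjzTzT ⇒ mmjzjzT   [T → j]
mmjzjzT ⇒ mmjzjzmTzT   [T → m T z T]
mmjzjzmTzT ⇒ mmjzjzmmTzTzT   [T → m T z T]
mmjzjzmmTzTzT ⇒ mmjzjzmmjzTzT   [T → j]
mmjzjzmmjzTzT ⇒ mmjzjzmmjzjzT   [T → j]
mmjzjzmmjzjzT ⇒ mmjzjzmmjzjzj   [T → j]

T⇒mTzT⇒mmTzTzT⇒mmjzTzT⇒mmjzjzT⇒mmjzjzmTzT⇒mmjzjzmmTzTzT⇒mmjzjzmmjzTzT⇒mmjzjzmmjzjzT⇒mmjzjzmmjzjzj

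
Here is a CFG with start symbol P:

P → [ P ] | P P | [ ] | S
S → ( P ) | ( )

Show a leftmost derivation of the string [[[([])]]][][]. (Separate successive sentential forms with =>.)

P => PP => [P]P => [[P]]P => [[[P]]]P => [[[S]]]P => [[[(P)]]]P => [[[([])]]]P => [[[([])]]]PP => [[[([])]]][]P => [[[([])]]][][]

P => PP   [P → P P]
PP => [P]P   [P → [ P ]]
[P]P => [[P]]P   [P → [ P ]]
[[P]]P => [[[P]]]P   [P → [ P ]]
[[[P]]]P => [[[S]]]P   [P → S]
[[[S]]]P => [[[(P)]]]P   [S → ( P )]
[[[(P)]]]P => [[[([])]]]P   [P → [ ]]
[[[([])]]]P => [[[([])]]]PP   [P → P P]
[[[([])]]]PP => [[[([])]]][]P   [P → [ ]]
[[[([])]]][]P => [[[([])]]][][]   [P → [ ]]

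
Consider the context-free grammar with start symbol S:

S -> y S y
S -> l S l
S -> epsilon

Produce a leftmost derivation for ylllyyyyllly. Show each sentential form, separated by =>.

S => ySy   [S -> y S y]
ySy => ylSly   [S -> l S l]
ylSly => yllSlly   [S -> l S l]
yllSlly => ylllSllly   [S -> l S l]
ylllSllly => ylllySyllly   [S -> y S y]
ylllySyllly => ylllyySyyllly   [S -> y S y]
ylllyySyyllly => ylllyyyyllly   [S -> epsilon]

S => ySy => ylSly => yllSlly => ylllSllly => ylllySyllly => ylllyySyyllly => ylllyyyyllly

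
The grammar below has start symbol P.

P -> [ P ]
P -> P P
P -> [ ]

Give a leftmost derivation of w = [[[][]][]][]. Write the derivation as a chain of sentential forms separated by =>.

P => PP => [P]P => [PP]P => [[P]P]P => [[PP]P]P => [[[]P]P]P => [[[][]]P]P => [[[][]][]]P => [[[][]][]][]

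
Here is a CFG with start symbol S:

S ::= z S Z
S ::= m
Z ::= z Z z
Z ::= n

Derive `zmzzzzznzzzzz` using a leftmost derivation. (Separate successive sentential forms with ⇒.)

S ⇒ zSZ   [S ::= z S Z]
zSZ ⇒ zmZ   [S ::= m]
zmZ ⇒ zmzZz   [Z ::= z Z z]
zmzZz ⇒ zmzzZzz   [Z ::= z Z z]
zmzzZzz ⇒ zmzzzZzzz   [Z ::= z Z z]
zmzzzZzzz ⇒ zmzzzzZzzzz   [Z ::= z Z z]
zmzzzzZzzzz ⇒ zmzzzzzZzzzzz   [Z ::= z Z z]
zmzzzzzZzzzzz ⇒ zmzzzzznzzzzz   [Z ::= n]

S⇒zSZ⇒zmZ⇒zmzZz⇒zmzzZzz⇒zmzzzZzzz⇒zmzzzzZzzzz⇒zmzzzzzZzzzzz⇒zmzzzzznzzzzz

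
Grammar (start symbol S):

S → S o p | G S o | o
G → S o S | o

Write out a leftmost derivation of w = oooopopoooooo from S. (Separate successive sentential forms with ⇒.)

S⇒GSo⇒SoSSo⇒GSooSSo⇒oSooSSo⇒oGSoooSSo⇒ooSoooSSo⇒ooSopoooSSo⇒ooSopopoooSSo⇒oooopopoooSSo⇒oooopopooooSo⇒oooopopoooooo

S ⇒ GSo   [S → G S o]
GSo ⇒ SoSSo   [G → S o S]
SoSSo ⇒ GSooSSo   [S → G S o]
GSooSSo ⇒ oSooSSo   [G → o]
oSooSSo ⇒ oGSoooSSo   [S → G S o]
oGSoooSSo ⇒ ooSoooSSo   [G → o]
ooSoooSSo ⇒ ooSopoooSSo   [S → S o p]
ooSopoooSSo ⇒ ooSopopoooSSo   [S → S o p]
ooSopopoooSSo ⇒ oooopopoooSSo   [S → o]
oooopopoooSSo ⇒ oooopopooooSo   [S → o]
oooopopooooSo ⇒ oooopopoooooo   [S → o]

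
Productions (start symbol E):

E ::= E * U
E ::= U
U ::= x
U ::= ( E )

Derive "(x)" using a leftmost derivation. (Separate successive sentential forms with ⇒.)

E ⇒ U   [E ::= U]
U ⇒ (E)   [U ::= ( E )]
(E) ⇒ (U)   [E ::= U]
(U) ⇒ (x)   [U ::= x]

E ⇒ U ⇒ (E) ⇒ (U) ⇒ (x)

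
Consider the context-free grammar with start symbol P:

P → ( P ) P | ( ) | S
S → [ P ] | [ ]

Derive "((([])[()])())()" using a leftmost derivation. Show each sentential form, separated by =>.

P => (P)P => ((P)P)P => (((P)P)P)P => (((S)P)P)P => ((([])P)P)P => ((([])S)P)P => ((([])[P])P)P => ((([])[()])P)P => ((([])[()])())P => ((([])[()])())()

P => (P)P   [P → ( P ) P]
(P)P => ((P)P)P   [P → ( P ) P]
((P)P)P => (((P)P)P)P   [P → ( P ) P]
(((P)P)P)P => (((S)P)P)P   [P → S]
(((S)P)P)P => ((([])P)P)P   [S → [ ]]
((([])P)P)P => ((([])S)P)P   [P → S]
((([])S)P)P => ((([])[P])P)P   [S → [ P ]]
((([])[P])P)P => ((([])[()])P)P   [P → ( )]
((([])[()])P)P => ((([])[()])())P   [P → ( )]
((([])[()])())P => ((([])[()])())()   [P → ( )]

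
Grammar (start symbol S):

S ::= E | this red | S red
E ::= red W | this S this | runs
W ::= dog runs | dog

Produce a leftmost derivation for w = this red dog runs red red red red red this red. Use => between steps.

S => S red   [S ::= S red]
S red => E red   [S ::= E]
E red => this S this red   [E ::= this S this]
this S this red => this S red this red   [S ::= S red]
this S red this red => this S red red this red   [S ::= S red]
this S red red this red => this S red red red this red   [S ::= S red]
this S red red red this red => this S red red red red this red   [S ::= S red]
this S red red red red this red => this S red red red red red this red   [S ::= S red]
this S red red red red red this red => this E red red red red red this red   [S ::= E]
this E red red red red red this red => this red W red red red red red this red   [E ::= red W]
this red W red red red red red this red => this red dog runs red red red red red this red   [W ::= dog runs]

S => S red => E red => this S this red => this S red this red => this S red red this red => this S red red red this red => this S red red red red this red => this S red red red red red this red => this E red red red red red this red => this red W red red red red red this red => this red dog runs red red red red red this red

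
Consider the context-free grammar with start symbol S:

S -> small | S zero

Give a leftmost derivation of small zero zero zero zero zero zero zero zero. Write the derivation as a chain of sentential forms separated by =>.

S => S zero => S zero zero => S zero zero zero => S zero zero zero zero => S zero zero zero zero zero => S zero zero zero zero zero zero => S zero zero zero zero zero zero zero => S zero zero zero zero zero zero zero zero => small zero zero zero zero zero zero zero zero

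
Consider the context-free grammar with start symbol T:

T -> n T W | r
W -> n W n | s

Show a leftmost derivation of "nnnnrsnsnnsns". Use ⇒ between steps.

T ⇒ nTW   [T -> n T W]
nTW ⇒ nnTWW   [T -> n T W]
nnTWW ⇒ nnnTWWW   [T -> n T W]
nnnTWWW ⇒ nnnnTWWWW   [T -> n T W]
nnnnTWWWW ⇒ nnnnrWWWW   [T -> r]
nnnnrWWWW ⇒ nnnnrsWWW   [W -> s]
nnnnrsWWW ⇒ nnnnrsnWnWW   [W -> n W n]
nnnnrsnWnWW ⇒ nnnnrsnsnWW   [W -> s]
nnnnrsnsnWW ⇒ nnnnrsnsnnWnW   [W -> n W n]
nnnnrsnsnnWnW ⇒ nnnnrsnsnnsnW   [W -> s]
nnnnrsnsnnsnW ⇒ nnnnrsnsnnsns   [W -> s]

T ⇒ nTW ⇒ nnTWW ⇒ nnnTWWW ⇒ nnnnTWWWW ⇒ nnnnrWWWW ⇒ nnnnrsWWW ⇒ nnnnrsnWnWW ⇒ nnnnrsnsnWW ⇒ nnnnrsnsnnWnW ⇒ nnnnrsnsnnsnW ⇒ nnnnrsnsnnsns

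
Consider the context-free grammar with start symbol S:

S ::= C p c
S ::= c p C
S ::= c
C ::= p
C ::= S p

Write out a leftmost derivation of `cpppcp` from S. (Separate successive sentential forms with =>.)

S=>cpC=>cpSp=>cpCpcp=>cpppcp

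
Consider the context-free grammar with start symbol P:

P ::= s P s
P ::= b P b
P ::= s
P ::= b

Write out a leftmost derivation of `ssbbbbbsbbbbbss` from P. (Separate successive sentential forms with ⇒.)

P⇒sPs⇒ssPss⇒ssbPbss⇒ssbbPbbss⇒ssbbbPbbbss⇒ssbbbbPbbbbss⇒ssbbbbbPbbbbbss⇒ssbbbbbsbbbbbss

P ⇒ sPs   [P ::= s P s]
sPs ⇒ ssPss   [P ::= s P s]
ssPss ⇒ ssbPbss   [P ::= b P b]
ssbPbss ⇒ ssbbPbbss   [P ::= b P b]
ssbbPbbss ⇒ ssbbbPbbbss   [P ::= b P b]
ssbbbPbbbss ⇒ ssbbbbPbbbbss   [P ::= b P b]
ssbbbbPbbbbss ⇒ ssbbbbbPbbbbbss   [P ::= b P b]
ssbbbbbPbbbbbss ⇒ ssbbbbbsbbbbbss   [P ::= s]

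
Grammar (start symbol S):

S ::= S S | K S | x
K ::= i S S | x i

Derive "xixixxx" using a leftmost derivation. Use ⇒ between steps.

S⇒KS⇒xiS⇒xiKS⇒xixiS⇒xixiSS⇒xixixS⇒xixixSS⇒xixixxS⇒xixixxx

S ⇒ KS   [S ::= K S]
KS ⇒ xiS   [K ::= x i]
xiS ⇒ xiKS   [S ::= K S]
xiKS ⇒ xixiS   [K ::= x i]
xixiS ⇒ xixiSS   [S ::= S S]
xixiSS ⇒ xixixS   [S ::= x]
xixixS ⇒ xixixSS   [S ::= S S]
xixixSS ⇒ xixixxS   [S ::= x]
xixixxS ⇒ xixixxx   [S ::= x]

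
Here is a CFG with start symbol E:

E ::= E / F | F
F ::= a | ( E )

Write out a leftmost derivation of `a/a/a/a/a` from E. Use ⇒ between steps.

E ⇒ E/F   [E ::= E / F]
E/F ⇒ E/F/F   [E ::= E / F]
E/F/F ⇒ E/F/F/F   [E ::= E / F]
E/F/F/F ⇒ E/F/F/F/F   [E ::= E / F]
E/F/F/F/F ⇒ F/F/F/F/F   [E ::= F]
F/F/F/F/F ⇒ a/F/F/F/F   [F ::= a]
a/F/F/F/F ⇒ a/a/F/F/F   [F ::= a]
a/a/F/F/F ⇒ a/a/a/F/F   [F ::= a]
a/a/a/F/F ⇒ a/a/a/a/F   [F ::= a]
a/a/a/a/F ⇒ a/a/a/a/a   [F ::= a]

E⇒E/F⇒E/F/F⇒E/F/F/F⇒E/F/F/F/F⇒F/F/F/F/F⇒a/F/F/F/F⇒a/a/F/F/F⇒a/a/a/F/F⇒a/a/a/a/F⇒a/a/a/a/a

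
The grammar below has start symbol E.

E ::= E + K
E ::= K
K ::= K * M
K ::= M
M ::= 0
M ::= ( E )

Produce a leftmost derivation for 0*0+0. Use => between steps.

E => E+K => K+K => K*M+K => M*M+K => 0*M+K => 0*0+K => 0*0+M => 0*0+0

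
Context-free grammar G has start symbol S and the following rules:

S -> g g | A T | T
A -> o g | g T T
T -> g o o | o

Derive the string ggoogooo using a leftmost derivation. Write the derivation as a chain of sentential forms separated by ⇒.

S ⇒ AT   [S -> A T]
AT ⇒ gTTT   [A -> g T T]
gTTT ⇒ ggooTT   [T -> g o o]
ggooTT ⇒ ggoogooT   [T -> g o o]
ggoogooT ⇒ ggoogooo   [T -> o]

S ⇒ AT ⇒ gTTT ⇒ ggooTT ⇒ ggoogooT ⇒ ggoogooo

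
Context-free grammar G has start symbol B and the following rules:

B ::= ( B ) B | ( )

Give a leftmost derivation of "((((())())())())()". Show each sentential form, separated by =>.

B => (B)B => ((B)B)B => (((B)B)B)B => ((((B)B)B)B)B => ((((())B)B)B)B => ((((())())B)B)B => ((((())())())B)B => ((((())())())())B => ((((())())())())()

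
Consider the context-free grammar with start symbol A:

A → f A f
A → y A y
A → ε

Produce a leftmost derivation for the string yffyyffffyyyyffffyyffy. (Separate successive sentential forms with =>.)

A=>yAy=>yfAfy=>yffAffy=>yffyAyffy=>yffyyAyyffy=>yffyyfAfyyffy=>yffyyffAffyyffy=>yffyyfffAfffyyffy=>yffyyffffAffffyyffy=>yffyyffffyAyffffyyffy=>yffyyffffyyAyyffffyyffy=>yffyyffffyyyyffffyyffy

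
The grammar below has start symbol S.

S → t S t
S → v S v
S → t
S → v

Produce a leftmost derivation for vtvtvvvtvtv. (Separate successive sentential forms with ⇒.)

S ⇒ vSv ⇒ vtStv ⇒ vtvSvtv ⇒ vtvtStvtv ⇒ vtvtvSvtvtv ⇒ vtvtvvvtvtv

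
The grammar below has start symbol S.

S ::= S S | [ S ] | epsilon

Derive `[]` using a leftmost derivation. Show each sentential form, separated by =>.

S => SS   [S ::= S S]
SS => SSS   [S ::= S S]
SSS => SSSS   [S ::= S S]
SSSS => SSSSS   [S ::= S S]
SSSSS => [S]SSSS   [S ::= [ S ]]
[S]SSSS => []SSSS   [S ::= epsilon]
[]SSSS => []SSS   [S ::= epsilon]
[]SSS => []SS   [S ::= epsilon]
[]SS => []S   [S ::= epsilon]
[]S => []   [S ::= epsilon]

S => SS => SSS => SSSS => SSSSS => [S]SSSS => []SSSS => []SSS => []SS => []S => []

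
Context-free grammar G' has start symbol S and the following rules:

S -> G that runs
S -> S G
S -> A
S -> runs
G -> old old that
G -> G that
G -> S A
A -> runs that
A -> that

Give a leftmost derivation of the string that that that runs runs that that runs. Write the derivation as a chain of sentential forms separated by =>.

S => G that runs   [S -> G that runs]
G that runs => S A that runs   [G -> S A]
S A that runs => G that runs A that runs   [S -> G that runs]
G that runs A that runs => S A that runs A that runs   [G -> S A]
S A that runs A that runs => A A that runs A that runs   [S -> A]
A A that runs A that runs => that A that runs A that runs   [A -> that]
that A that runs A that runs => that that that runs A that runs   [A -> that]
that that that runs A that runs => that that that runs runs that that runs   [A -> runs that]

S => G that runs => S A that runs => G that runs A that runs => S A that runs A that runs => A A that runs A that runs => that A that runs A that runs => that that that runs A that runs => that that that runs runs that that runs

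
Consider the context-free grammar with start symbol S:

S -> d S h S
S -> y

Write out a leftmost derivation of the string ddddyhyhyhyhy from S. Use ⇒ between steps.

S ⇒ dShS   [S -> d S h S]
dShS ⇒ ddShShS   [S -> d S h S]
ddShShS ⇒ dddShShShS   [S -> d S h S]
dddShShShS ⇒ ddddShShShShS   [S -> d S h S]
ddddShShShShS ⇒ ddddyhShShShS   [S -> y]
ddddyhShShShS ⇒ ddddyhyhShShS   [S -> y]
ddddyhyhShShS ⇒ ddddyhyhyhShS   [S -> y]
ddddyhyhyhShS ⇒ ddddyhyhyhyhS   [S -> y]
ddddyhyhyhyhS ⇒ ddddyhyhyhyhy   [S -> y]

S⇒dShS⇒ddShShS⇒dddShShShS⇒ddddShShShShS⇒ddddyhShShShS⇒ddddyhyhShShS⇒ddddyhyhyhShS⇒ddddyhyhyhyhS⇒ddddyhyhyhyhy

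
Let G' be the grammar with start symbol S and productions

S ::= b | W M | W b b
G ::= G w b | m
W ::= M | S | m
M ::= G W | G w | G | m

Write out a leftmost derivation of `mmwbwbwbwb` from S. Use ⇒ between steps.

S ⇒ WM ⇒ mM ⇒ mG ⇒ mGwb ⇒ mGwbwb ⇒ mGwbwbwb ⇒ mGwbwbwbwb ⇒ mmwbwbwbwb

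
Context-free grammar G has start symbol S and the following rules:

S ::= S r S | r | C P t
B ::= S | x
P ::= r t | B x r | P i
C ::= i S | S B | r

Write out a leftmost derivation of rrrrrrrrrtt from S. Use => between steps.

S=>CPt=>SBPt=>rBPt=>rSPt=>rSrSPt=>rSrSrSPt=>rSrSrSrSPt=>rrrSrSrSPt=>rrrrrSrSPt=>rrrrrrrSPt=>rrrrrrrrPt=>rrrrrrrrrtt

S => CPt   [S ::= C P t]
CPt => SBPt   [C ::= S B]
SBPt => rBPt   [S ::= r]
rBPt => rSPt   [B ::= S]
rSPt => rSrSPt   [S ::= S r S]
rSrSPt => rSrSrSPt   [S ::= S r S]
rSrSrSPt => rSrSrSrSPt   [S ::= S r S]
rSrSrSrSPt => rrrSrSrSPt   [S ::= r]
rrrSrSrSPt => rrrrrSrSPt   [S ::= r]
rrrrrSrSPt => rrrrrrrSPt   [S ::= r]
rrrrrrrSPt => rrrrrrrrPt   [S ::= r]
rrrrrrrrPt => rrrrrrrrrtt   [P ::= r t]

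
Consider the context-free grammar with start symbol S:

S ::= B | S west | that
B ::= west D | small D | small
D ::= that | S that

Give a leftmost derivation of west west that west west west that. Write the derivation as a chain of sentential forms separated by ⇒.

S ⇒ B ⇒ west D ⇒ west S that ⇒ west S west that ⇒ west S west west that ⇒ west S west west west that ⇒ west B west west west that ⇒ west west D west west west that ⇒ west west that west west west that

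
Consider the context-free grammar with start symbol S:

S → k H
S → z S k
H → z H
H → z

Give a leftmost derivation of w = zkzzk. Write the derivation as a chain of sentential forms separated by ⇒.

S ⇒ zSk ⇒ zkHk ⇒ zkzHk ⇒ zkzzk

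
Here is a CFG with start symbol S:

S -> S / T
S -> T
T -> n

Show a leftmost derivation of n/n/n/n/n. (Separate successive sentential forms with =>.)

S => S/T => S/T/T => S/T/T/T => S/T/T/T/T => T/T/T/T/T => n/T/T/T/T => n/n/T/T/T => n/n/n/T/T => n/n/n/n/T => n/n/n/n/n

S => S/T   [S -> S / T]
S/T => S/T/T   [S -> S / T]
S/T/T => S/T/T/T   [S -> S / T]
S/T/T/T => S/T/T/T/T   [S -> S / T]
S/T/T/T/T => T/T/T/T/T   [S -> T]
T/T/T/T/T => n/T/T/T/T   [T -> n]
n/T/T/T/T => n/n/T/T/T   [T -> n]
n/n/T/T/T => n/n/n/T/T   [T -> n]
n/n/n/T/T => n/n/n/n/T   [T -> n]
n/n/n/n/T => n/n/n/n/n   [T -> n]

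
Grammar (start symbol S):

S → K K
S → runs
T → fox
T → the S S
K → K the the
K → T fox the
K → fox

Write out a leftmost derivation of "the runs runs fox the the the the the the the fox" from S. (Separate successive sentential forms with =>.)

S => K K   [S → K K]
K K => K the the K   [K → K the the]
K the the K => K the the the the K   [K → K the the]
K the the the the K => K the the the the the the K   [K → K the the]
K the the the the the the K => T fox the the the the the the the K   [K → T fox the]
T fox the the the the the the the K => the S S fox the the the the the the the K   [T → the S S]
the S S fox the the the the the the the K => the runs S fox the the the the the the the K   [S → runs]
the runs S fox the the the the the the the K => the runs runs fox the the the the the the the K   [S → runs]
the runs runs fox the the the the the the the K => the runs runs fox the the the the the the the fox   [K → fox]

S => K K => K the the K => K the the the the K => K the the the the the the K => T fox the the the the the the the K => the S S fox the the the the the the the K => the runs S fox the the the the the the the K => the runs runs fox the the the the the the the K => the runs runs fox the the the the the the the fox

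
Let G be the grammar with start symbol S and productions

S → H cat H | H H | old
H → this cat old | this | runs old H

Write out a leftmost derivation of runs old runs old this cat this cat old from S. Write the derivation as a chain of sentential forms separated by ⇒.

S ⇒ H cat H ⇒ runs old H cat H ⇒ runs old runs old H cat H ⇒ runs old runs old this cat H ⇒ runs old runs old this cat this cat old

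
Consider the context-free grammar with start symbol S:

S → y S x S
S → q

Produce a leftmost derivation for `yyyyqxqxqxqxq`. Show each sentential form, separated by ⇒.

S ⇒ ySxS ⇒ yySxSxS ⇒ yyySxSxSxS ⇒ yyyySxSxSxSxS ⇒ yyyyqxSxSxSxS ⇒ yyyyqxqxSxSxS ⇒ yyyyqxqxqxSxS ⇒ yyyyqxqxqxqxS ⇒ yyyyqxqxqxqxq

S ⇒ ySxS   [S → y S x S]
ySxS ⇒ yySxSxS   [S → y S x S]
yySxSxS ⇒ yyySxSxSxS   [S → y S x S]
yyySxSxSxS ⇒ yyyySxSxSxSxS   [S → y S x S]
yyyySxSxSxSxS ⇒ yyyyqxSxSxSxS   [S → q]
yyyyqxSxSxSxS ⇒ yyyyqxqxSxSxS   [S → q]
yyyyqxqxSxSxS ⇒ yyyyqxqxqxSxS   [S → q]
yyyyqxqxqxSxS ⇒ yyyyqxqxqxqxS   [S → q]
yyyyqxqxqxqxS ⇒ yyyyqxqxqxqxq   [S → q]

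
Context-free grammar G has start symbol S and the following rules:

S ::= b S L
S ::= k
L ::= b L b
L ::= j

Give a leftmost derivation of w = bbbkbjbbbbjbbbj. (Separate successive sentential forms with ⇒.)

S ⇒ bSL   [S ::= b S L]
bSL ⇒ bbSLL   [S ::= b S L]
bbSLL ⇒ bbbSLLL   [S ::= b S L]
bbbSLLL ⇒ bbbkLLL   [S ::= k]
bbbkLLL ⇒ bbbkbLbLL   [L ::= b L b]
bbbkbLbLL ⇒ bbbkbjbLL   [L ::= j]
bbbkbjbLL ⇒ bbbkbjbbLbL   [L ::= b L b]
bbbkbjbbLbL ⇒ bbbkbjbbbLbbL   [L ::= b L b]
bbbkbjbbbLbbL ⇒ bbbkbjbbbbLbbbL   [L ::= b L b]
bbbkbjbbbbLbbbL ⇒ bbbkbjbbbbjbbbL   [L ::= j]
bbbkbjbbbbjbbbL ⇒ bbbkbjbbbbjbbbj   [L ::= j]

S ⇒ bSL ⇒ bbSLL ⇒ bbbSLLL ⇒ bbbkLLL ⇒ bbbkbLbLL ⇒ bbbkbjbLL ⇒ bbbkbjbbLbL ⇒ bbbkbjbbbLbbL ⇒ bbbkbjbbbbLbbbL ⇒ bbbkbjbbbbjbbbL ⇒ bbbkbjbbbbjbbbj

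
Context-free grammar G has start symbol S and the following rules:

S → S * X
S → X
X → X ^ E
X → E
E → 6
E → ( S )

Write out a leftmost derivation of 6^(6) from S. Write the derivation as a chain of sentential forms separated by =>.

S => X => X^E => E^E => 6^E => 6^(S) => 6^(X) => 6^(E) => 6^(6)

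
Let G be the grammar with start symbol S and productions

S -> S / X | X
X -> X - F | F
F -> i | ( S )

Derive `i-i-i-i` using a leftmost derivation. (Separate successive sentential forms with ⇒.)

S ⇒ X ⇒ X-F ⇒ X-F-F ⇒ X-F-F-F ⇒ F-F-F-F ⇒ i-F-F-F ⇒ i-i-F-F ⇒ i-i-i-F ⇒ i-i-i-i

S ⇒ X   [S -> X]
X ⇒ X-F   [X -> X - F]
X-F ⇒ X-F-F   [X -> X - F]
X-F-F ⇒ X-F-F-F   [X -> X - F]
X-F-F-F ⇒ F-F-F-F   [X -> F]
F-F-F-F ⇒ i-F-F-F   [F -> i]
i-F-F-F ⇒ i-i-F-F   [F -> i]
i-i-F-F ⇒ i-i-i-F   [F -> i]
i-i-i-F ⇒ i-i-i-i   [F -> i]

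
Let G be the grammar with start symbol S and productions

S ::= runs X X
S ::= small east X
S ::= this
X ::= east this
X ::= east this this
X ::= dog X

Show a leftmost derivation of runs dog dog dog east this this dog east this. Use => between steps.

S => runs X X   [S ::= runs X X]
runs X X => runs dog X X   [X ::= dog X]
runs dog X X => runs dog dog X X   [X ::= dog X]
runs dog dog X X => runs dog dog dog X X   [X ::= dog X]
runs dog dog dog X X => runs dog dog dog east this this X   [X ::= east this this]
runs dog dog dog east this this X => runs dog dog dog east this this dog X   [X ::= dog X]
runs dog dog dog east this this dog X => runs dog dog dog east this this dog east this   [X ::= east this]

S => runs X X => runs dog X X => runs dog dog X X => runs dog dog dog X X => runs dog dog dog east this this X => runs dog dog dog east this this dog X => runs dog dog dog east this this dog east this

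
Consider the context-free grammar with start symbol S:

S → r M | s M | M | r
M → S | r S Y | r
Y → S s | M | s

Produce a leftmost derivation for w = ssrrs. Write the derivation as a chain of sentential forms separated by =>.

S => sM   [S → s M]
sM => sS   [M → S]
sS => ssM   [S → s M]
ssM => ssrSY   [M → r S Y]
ssrSY => ssrrY   [S → r]
ssrrY => ssrrs   [Y → s]

S=>sM=>sS=>ssM=>ssrSY=>ssrrY=>ssrrs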